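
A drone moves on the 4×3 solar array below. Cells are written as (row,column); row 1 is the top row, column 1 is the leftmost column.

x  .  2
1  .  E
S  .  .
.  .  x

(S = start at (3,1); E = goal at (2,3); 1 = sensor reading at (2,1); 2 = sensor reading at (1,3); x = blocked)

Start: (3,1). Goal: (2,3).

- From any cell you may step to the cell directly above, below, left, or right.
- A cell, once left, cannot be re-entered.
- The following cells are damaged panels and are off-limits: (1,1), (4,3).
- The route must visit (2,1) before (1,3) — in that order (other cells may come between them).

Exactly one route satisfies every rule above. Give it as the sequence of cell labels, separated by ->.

(3,1) -> (2,1) -> (2,2) -> (1,2) -> (1,3) -> (2,3)

The waypoints must appear in the order (2,1), (1,3), with no cell reused.
Route from (3,1): up to (2,1), right to (2,2), up to (1,2), right to (1,3), down to (2,3) — 5 moves in all.
Check: order respected (1 at step 1, 2 at step 4).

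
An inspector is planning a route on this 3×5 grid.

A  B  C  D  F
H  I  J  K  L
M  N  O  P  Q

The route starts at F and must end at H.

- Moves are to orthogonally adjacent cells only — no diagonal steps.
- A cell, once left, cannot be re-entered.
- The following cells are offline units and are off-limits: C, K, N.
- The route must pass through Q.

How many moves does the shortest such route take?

Any route passes through Q somewhere between F and H. Summing Manhattan distances along the two legs (F → Q → H) gives a lower bound of 2 + 5 = 7 moves.
A route of 7 moves achieves this: F → L → Q → P → O → J → I → H.
Since 7 matches the lower bound, it is optimal.

7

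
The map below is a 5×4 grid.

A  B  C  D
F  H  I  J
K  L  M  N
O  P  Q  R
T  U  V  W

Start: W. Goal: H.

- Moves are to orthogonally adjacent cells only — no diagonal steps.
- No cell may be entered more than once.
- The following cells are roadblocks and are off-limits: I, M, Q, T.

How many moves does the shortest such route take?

5

The Manhattan distance from W to H is |5−2| + |4−2| = 5, so at least 5 moves are needed.
A route of 5 moves achieves this: W → V → U → P → L → H.
Since 5 matches the lower bound, it is optimal.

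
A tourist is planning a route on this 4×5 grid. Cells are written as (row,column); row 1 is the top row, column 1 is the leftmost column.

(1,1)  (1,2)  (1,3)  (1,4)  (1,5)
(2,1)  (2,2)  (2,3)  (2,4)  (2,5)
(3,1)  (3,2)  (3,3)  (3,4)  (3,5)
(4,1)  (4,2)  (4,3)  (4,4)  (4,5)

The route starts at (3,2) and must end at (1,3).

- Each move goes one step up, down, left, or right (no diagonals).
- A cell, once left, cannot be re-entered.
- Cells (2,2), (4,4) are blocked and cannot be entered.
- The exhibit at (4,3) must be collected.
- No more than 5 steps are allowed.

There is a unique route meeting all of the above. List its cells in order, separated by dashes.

(3,2) - (4,2) - (4,3) - (3,3) - (2,3) - (1,3)

The budget equals the shortest possible length, so every move has to be on a shortest route through the required cells.
Route from (3,2): down 1 to (4,2), right 1 to (4,3), up 3 to (1,3) — 5 moves in all.
Check: all required cells visited; 5 ≤ 5 moves.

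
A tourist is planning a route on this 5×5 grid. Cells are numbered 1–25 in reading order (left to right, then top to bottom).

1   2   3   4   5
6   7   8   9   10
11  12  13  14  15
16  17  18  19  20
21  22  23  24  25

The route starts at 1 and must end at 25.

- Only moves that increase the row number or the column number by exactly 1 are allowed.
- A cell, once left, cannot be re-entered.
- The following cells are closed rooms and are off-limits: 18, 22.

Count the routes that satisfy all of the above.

A right/down-only route from 1 to 25 makes exactly 4 down-moves and 4 right-moves in some order.
With no other constraints that would be C(8,4) = 70 routes.
Subtract routes through each blocked cell (inclusion–exclusion for overlaps): − through 18: 30 − through 22: 5 → 35.
That gives 35 routes.

35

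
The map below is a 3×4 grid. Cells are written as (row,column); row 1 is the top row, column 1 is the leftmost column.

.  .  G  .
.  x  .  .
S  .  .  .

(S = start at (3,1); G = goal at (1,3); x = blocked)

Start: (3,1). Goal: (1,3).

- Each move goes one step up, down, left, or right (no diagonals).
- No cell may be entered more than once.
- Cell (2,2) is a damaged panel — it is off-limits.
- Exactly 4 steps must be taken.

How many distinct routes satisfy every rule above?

Need simple routes of exactly 4 moves from (3,1) to (1,3) (Manhattan distance 4, so 0 moves are spent on a detour and 0 undoing it).
Enumerating: (3,1) (2,1) (1,1) (1,2) (1,3) | (3,1) (3,2) (3,3) (2,3) (1,3).
That gives 2 routes.

2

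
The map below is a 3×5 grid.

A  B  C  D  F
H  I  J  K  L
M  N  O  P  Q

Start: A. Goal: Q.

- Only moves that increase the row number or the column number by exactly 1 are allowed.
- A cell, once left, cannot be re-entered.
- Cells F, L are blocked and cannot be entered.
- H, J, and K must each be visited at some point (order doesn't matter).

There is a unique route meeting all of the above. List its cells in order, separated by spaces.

Moves only go right or down, so the column and row indices never decrease.
Route from A: down 1 to H, right 3 to K, down 1 to P, right 1 to Q — 6 moves in all.
Check: all required cells visited.

A H I J K P Q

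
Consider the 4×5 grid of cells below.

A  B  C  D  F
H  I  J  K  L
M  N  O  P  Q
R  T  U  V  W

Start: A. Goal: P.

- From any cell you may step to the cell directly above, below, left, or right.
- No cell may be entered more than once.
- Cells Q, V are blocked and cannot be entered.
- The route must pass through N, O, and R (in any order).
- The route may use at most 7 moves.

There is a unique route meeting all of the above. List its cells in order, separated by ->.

The 7-move cap with required stops at N, O, R leaves no slack for detours.
Route from A: down 3 to R, right 1 to T, up 1 to N, right 2 to P — 7 moves in all.
Check: all required cells visited; 7 ≤ 7 moves.

A -> H -> M -> R -> T -> N -> O -> P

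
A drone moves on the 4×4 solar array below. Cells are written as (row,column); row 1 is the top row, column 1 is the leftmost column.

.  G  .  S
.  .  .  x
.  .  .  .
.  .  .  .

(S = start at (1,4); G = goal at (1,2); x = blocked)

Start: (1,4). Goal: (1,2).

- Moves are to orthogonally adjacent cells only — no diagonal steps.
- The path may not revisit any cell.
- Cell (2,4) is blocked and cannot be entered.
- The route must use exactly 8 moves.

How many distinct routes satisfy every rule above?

5

Need simple routes of exactly 8 moves from (1,4) to (1,2) (Manhattan distance 2, so 3 moves are spent on a detour and 3 undoing it).
Enumerating: (1,4) (1,3) (2,3) (3,3) (4,3) (4,2) (3,2) (2,2) (1,2) | (1,4) (1,3) (2,3) (3,3) (3,2) (2,2) (2,1) (1,1) (1,2) | (1,4) (1,3) (2,3) (3,3) (3,2) (3,1) (2,1) (1,1) (1,2) | (1,4) (1,3) (2,3) (3,3) (3,2) (3,1) (2,1) (2,2) (1,2) | (1,4) (1,3) (2,3) (2,2) (3,2) (3,1) (2,1) (1,1) (1,2).
That gives 5 routes.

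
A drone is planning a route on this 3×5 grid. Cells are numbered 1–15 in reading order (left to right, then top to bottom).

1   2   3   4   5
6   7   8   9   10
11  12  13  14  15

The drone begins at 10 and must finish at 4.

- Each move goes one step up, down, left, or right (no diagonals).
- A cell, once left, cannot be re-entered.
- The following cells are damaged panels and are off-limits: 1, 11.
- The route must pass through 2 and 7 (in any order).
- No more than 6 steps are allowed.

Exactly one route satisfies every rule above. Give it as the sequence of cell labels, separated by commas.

10, 9, 8, 7, 2, 3, 4

The budget equals the shortest possible length, so every move has to be on a shortest route through the required cells.
Route from 10: left 3 to 7, up 1 to 2, right 2 to 4 — 6 moves in all.
Check: all required cells visited; 6 ≤ 6 moves.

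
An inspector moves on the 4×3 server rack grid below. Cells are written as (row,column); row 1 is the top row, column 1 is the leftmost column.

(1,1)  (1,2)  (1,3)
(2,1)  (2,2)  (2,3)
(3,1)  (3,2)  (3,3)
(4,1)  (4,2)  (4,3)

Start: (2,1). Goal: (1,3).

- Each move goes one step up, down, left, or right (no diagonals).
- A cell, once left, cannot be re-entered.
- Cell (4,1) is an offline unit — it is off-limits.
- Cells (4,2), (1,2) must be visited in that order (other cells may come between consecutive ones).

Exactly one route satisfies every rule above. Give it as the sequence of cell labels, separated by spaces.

The waypoints must appear in the order (4,2), (1,2), with no cell reused.
Route from (2,1): down to (3,1), right to (3,2), down to (4,2), right to (4,3), 2× up (reaching (2,3)), left to (2,2), up to (1,2), right to (1,3) — 9 moves in all.
Check: order respected ((4,2) at step 3, (1,2) at step 8).

(2,1) (3,1) (3,2) (4,2) (4,3) (3,3) (2,3) (2,2) (1,2) (1,3)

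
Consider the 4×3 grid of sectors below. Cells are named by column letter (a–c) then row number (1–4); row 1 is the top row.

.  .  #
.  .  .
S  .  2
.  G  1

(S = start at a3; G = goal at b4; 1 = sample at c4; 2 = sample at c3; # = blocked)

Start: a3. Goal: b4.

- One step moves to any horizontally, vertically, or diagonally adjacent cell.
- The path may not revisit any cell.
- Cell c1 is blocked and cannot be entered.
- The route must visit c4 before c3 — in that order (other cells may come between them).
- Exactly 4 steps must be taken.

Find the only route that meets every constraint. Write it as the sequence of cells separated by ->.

The waypoints must appear in the order c4, c3, with no cell reused.
Route from a3: right to b3, down-right to c4, up to c3, down-left to b4 — 4 moves in all.
Check: order respected (1 at step 2, 2 at step 3); 4 moves as required.

a3 -> b3 -> c4 -> c3 -> b4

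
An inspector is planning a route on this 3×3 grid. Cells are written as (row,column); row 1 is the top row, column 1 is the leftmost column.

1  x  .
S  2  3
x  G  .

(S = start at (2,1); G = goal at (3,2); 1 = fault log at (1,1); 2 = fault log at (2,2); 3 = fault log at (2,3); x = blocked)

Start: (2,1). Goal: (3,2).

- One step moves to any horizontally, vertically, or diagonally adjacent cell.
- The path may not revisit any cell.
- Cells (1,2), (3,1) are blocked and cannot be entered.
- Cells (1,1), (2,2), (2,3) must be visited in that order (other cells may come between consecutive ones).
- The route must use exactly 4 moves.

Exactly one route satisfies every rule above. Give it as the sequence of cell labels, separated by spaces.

(2,1) (1,1) (2,2) (2,3) (3,2)

The waypoints must appear in the order (1,1), (2,2), (2,3), with no cell reused.
Route from (2,1): up 1 to (1,1), down-right 1 to (2,2), right 1 to (2,3), down-left 1 to (3,2) — 4 moves in all.
Check: order respected (1 at step 1, 2 at step 2, 3 at step 3); 4 moves as required.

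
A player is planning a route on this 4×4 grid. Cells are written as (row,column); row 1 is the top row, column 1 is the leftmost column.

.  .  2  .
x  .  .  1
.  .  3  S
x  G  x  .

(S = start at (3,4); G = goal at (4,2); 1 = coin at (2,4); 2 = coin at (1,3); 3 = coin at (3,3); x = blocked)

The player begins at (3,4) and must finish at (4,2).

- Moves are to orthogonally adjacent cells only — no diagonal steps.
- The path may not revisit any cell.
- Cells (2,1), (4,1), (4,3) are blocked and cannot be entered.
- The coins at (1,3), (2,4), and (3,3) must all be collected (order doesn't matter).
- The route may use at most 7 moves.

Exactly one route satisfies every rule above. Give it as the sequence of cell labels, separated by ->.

The budget equals the shortest possible length, so every move has to be on a shortest route through the required cells.
Route from (3,4): 2× up (reaching (1,4)), left to (1,3), 2× down (reaching (3,3)), left to (3,2), down to (4,2) — 7 moves in all.
Check: all required cells visited; 7 ≤ 7 moves.

(3,4) -> (2,4) -> (1,4) -> (1,3) -> (2,3) -> (3,3) -> (3,2) -> (4,2)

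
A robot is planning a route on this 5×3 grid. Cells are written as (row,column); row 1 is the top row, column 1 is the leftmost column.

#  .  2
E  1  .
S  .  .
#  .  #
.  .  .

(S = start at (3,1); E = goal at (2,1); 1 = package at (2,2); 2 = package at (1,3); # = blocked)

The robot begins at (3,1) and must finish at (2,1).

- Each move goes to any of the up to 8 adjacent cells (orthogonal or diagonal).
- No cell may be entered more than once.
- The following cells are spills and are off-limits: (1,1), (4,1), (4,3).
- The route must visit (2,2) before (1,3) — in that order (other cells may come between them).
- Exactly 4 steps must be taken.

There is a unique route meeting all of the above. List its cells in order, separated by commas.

The waypoints must appear in the order (2,2), (1,3), with no cell reused.
Route from (3,1): up-right 2 to (1,3), left 1 to (1,2), down-left 1 to (2,1) — 4 moves in all.
Check: order respected (1 at step 1, 2 at step 2); 4 moves as required.

(3,1), (2,2), (1,3), (1,2), (2,1)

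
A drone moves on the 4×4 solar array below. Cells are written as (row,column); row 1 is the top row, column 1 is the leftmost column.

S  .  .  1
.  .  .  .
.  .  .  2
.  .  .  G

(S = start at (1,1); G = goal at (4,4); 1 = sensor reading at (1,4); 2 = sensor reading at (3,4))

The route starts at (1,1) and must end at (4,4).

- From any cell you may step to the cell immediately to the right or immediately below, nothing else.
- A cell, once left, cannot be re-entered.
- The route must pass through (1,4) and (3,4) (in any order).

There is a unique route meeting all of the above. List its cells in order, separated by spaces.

(1,1) (1,2) (1,3) (1,4) (2,4) (3,4) (4,4)

Moves only go right or down, so the column and row indices never decrease.
Route from (1,1): 3× right (reaching (1,4)), 3× down (reaching (4,4)) — 6 moves in all.
Check: all required cells visited.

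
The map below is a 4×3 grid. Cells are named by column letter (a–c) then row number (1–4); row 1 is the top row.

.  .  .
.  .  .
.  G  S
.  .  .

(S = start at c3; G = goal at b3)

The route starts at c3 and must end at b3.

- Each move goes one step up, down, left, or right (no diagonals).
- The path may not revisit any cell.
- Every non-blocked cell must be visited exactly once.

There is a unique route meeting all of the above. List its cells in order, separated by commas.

c3, c4, b4, a4, a3, a2, a1, b1, c1, c2, b2, b3

Need to visit all 12 open cells exactly once, starting at c3 and ending at b3.
Cell a4 has only two open neighbours (a3 and b4), so the path must pass straight through it: one of those is the cell it's entered from and the other is where it exits.
Route from c3: down 1 to c4, left 2 to a4, up 3 to a1, right 2 to c1, down 1 to c2, left 1 to b2, down 1 to b3 — 11 moves in all.
Check: all 12 open cells covered.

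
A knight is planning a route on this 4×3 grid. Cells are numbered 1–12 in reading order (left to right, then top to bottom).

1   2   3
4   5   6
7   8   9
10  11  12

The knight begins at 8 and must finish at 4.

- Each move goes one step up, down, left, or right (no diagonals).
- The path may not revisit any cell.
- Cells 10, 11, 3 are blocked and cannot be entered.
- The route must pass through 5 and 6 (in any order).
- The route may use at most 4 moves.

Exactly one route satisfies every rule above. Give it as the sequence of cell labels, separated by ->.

8 -> 9 -> 6 -> 5 -> 4

Any route must reach 5 and 6 and still end at 4 within 4 moves, so the order of the required stops is forced.
Route from 8: right 1 to 9, up 1 to 6, left 2 to 4 — 4 moves in all.
Check: all required cells visited; 4 ≤ 4 moves.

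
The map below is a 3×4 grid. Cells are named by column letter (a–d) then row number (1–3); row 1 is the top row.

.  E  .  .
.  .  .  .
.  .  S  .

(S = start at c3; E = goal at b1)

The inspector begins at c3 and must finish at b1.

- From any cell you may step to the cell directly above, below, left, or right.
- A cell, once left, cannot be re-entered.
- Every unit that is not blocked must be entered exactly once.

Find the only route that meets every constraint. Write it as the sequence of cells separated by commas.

c3, d3, d2, d1, c1, c2, b2, b3, a3, a2, a1, b1

Need to visit all 12 open cells exactly once, starting at c3 and ending at b1.
Cell a1 has only two open neighbours (a2 and b1), so the path must pass straight through it: one of those is the cell it's entered from and the other is where it exits.
Route from c3: right 1 to d3, up 2 to d1, left 1 to c1, down 1 to c2, left 1 to b2, down 1 to b3, left 1 to a3, up 2 to a1, right 1 to b1 — 11 moves in all.
Check: all 12 open cells covered.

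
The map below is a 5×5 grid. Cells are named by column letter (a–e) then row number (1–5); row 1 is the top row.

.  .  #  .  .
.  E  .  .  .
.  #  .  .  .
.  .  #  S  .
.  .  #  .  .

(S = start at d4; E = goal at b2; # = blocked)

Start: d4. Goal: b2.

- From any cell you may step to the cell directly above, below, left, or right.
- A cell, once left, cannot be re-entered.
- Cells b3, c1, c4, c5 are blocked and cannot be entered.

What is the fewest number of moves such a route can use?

4

The Manhattan distance from d4 to b2 is |4−2| + |4−2| = 4, so at least 4 moves are needed.
A route of 4 moves achieves this: d4 → d3 → d2 → c2 → b2.
Since 4 matches the lower bound, it is optimal.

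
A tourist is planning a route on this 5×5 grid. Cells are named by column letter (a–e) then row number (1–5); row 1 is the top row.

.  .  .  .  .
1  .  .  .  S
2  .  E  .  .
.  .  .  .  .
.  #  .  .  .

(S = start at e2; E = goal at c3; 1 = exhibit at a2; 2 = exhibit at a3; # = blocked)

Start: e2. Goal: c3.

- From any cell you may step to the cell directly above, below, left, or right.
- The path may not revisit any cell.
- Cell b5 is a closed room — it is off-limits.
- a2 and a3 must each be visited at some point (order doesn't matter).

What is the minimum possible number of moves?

Any route passes through a2 and a3 in some order between e2 and c3. Summing Manhattan distances along each leg and taking the cheapest ordering (e2 → a2 → a3 → c3) gives a lower bound of 4 + 1 + 2 = 7 moves.
A route of 7 moves achieves this: e2 → d2 → c2 → b2 → a2 → a3 → b3 → c3.
Since 7 matches the lower bound, it is optimal.

7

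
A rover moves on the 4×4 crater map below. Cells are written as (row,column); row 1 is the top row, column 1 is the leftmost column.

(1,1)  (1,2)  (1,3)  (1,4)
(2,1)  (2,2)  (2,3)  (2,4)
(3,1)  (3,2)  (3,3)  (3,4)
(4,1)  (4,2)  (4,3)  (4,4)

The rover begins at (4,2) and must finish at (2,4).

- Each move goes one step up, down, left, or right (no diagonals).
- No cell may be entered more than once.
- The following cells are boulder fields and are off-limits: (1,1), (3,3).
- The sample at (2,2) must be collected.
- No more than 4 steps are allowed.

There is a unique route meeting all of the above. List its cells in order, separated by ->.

The budget equals the shortest possible length, so every move has to be on a shortest route through the required cells.
Route from (4,2): 2× up (reaching (2,2)), 2× right (reaching (2,4)) — 4 moves in all.
Check: all required cells visited; 4 ≤ 4 moves.

(4,2) -> (3,2) -> (2,2) -> (2,3) -> (2,4)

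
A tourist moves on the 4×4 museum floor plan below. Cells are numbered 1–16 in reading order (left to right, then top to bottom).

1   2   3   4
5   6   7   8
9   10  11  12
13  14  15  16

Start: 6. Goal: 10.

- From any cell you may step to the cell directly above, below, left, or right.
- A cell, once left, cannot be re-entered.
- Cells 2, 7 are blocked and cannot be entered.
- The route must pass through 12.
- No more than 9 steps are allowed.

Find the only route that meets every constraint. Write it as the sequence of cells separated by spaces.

6 5 9 13 14 15 16 12 11 10

Any route must reach 12 and still end at 10 within 9 moves, so the order of the required stops is forced.
Route from 6: left to 5, 2× down (reaching 13), 3× right (reaching 16), up to 12, 2× left (reaching 10) — 9 moves in all.
Check: all required cells visited; 9 ≤ 9 moves.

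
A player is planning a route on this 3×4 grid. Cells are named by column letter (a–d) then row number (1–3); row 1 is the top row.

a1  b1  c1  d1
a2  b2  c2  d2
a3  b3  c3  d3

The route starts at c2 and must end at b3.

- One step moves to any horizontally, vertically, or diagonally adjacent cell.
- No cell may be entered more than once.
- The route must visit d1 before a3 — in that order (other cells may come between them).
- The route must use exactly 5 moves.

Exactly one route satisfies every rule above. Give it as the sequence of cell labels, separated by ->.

c2 -> d1 -> c1 -> b2 -> a3 -> b3

The waypoints must appear in the order d1, a3, with no cell reused.
Route from c2: up-right to d1, left to c1, 2× down-left (reaching a3), right to b3 — 5 moves in all.
Check: order respected (d1 at step 1, a3 at step 4); 5 moves as required.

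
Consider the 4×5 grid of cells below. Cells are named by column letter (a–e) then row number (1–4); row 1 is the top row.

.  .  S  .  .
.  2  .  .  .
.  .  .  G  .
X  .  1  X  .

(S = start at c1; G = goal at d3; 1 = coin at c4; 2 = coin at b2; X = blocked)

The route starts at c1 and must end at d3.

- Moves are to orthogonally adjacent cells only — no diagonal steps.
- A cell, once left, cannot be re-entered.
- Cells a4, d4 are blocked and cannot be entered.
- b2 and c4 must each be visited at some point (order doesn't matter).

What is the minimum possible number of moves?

7

Any route passes through b2 and c4 in some order between c1 and d3. Summing Manhattan distances along each leg and taking the cheapest ordering (c1 → b2 → c4 → d3) gives a lower bound of 2 + 3 + 2 = 7 moves.
A route of 7 moves achieves this: c1 → c2 → b2 → b3 → b4 → c4 → c3 → d3.
Since 7 matches the lower bound, it is optimal.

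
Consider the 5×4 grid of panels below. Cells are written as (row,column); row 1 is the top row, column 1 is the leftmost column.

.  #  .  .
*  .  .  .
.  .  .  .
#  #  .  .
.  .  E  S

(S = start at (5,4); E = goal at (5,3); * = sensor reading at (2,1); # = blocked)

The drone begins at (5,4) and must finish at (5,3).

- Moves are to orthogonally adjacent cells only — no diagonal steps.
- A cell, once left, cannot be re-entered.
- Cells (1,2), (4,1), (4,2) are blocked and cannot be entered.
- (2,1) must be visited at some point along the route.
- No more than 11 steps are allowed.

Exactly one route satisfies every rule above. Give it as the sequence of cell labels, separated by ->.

(5,4) -> (4,4) -> (3,4) -> (2,4) -> (2,3) -> (2,2) -> (2,1) -> (3,1) -> (3,2) -> (3,3) -> (4,3) -> (5,3)

The budget equals the shortest possible length, so every move has to be on a shortest route through the required cells.
Route from (5,4): 3× up (reaching (2,4)), 3× left (reaching (2,1)), down to (3,1), 2× right (reaching (3,3)), 2× down (reaching (5,3)) — 11 moves in all.
Check: all required cells visited; 11 ≤ 11 moves.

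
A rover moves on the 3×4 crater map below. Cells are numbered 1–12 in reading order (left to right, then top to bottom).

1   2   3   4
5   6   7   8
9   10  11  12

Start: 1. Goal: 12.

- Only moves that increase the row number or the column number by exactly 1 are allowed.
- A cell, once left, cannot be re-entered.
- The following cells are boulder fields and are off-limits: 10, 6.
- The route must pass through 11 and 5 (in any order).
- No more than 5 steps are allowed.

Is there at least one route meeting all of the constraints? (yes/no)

Right/down moves force the required cells to be taken in the order 5, 11. Every right/down route from 5 to 11 runs into a blocked cell, so that leg cannot be completed.

no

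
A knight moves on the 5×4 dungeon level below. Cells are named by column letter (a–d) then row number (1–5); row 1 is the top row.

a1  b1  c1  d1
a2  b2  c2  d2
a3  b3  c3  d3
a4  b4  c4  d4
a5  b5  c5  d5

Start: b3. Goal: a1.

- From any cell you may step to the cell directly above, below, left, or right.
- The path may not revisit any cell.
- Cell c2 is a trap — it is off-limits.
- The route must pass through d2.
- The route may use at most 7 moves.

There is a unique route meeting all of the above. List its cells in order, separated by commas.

b3, c3, d3, d2, d1, c1, b1, a1

Any route must reach d2 and still end at a1 within 7 moves, so the order of the required stops is forced.
Route from b3: right 2 to d3, up 2 to d1, left 3 to a1 — 7 moves in all.
Check: all required cells visited; 7 ≤ 7 moves.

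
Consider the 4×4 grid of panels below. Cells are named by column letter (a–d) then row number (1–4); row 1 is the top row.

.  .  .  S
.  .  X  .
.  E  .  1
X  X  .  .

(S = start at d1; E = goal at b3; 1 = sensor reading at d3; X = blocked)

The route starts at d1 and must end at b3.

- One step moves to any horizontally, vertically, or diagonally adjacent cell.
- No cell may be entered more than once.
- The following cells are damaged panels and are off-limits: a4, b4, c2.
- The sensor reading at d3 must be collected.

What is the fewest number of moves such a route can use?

4

Any route passes through d3 somewhere between d1 and b3. Summing Chebyshev distances along the two legs (d1 → d3 → b3) gives a lower bound of 2 + 2 = 4 moves.
A route of 4 moves achieves this: d1 → d2 → d3 → c3 → b3.
Since 4 matches the lower bound, it is optimal.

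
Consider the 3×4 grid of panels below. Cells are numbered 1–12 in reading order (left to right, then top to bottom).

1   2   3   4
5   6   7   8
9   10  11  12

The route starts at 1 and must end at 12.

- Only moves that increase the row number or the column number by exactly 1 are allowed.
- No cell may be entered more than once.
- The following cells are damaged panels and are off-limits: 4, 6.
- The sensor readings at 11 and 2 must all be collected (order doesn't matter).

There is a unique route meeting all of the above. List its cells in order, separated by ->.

Moves only go right or down, so the column and row indices never decrease.
Route from 1: right 2 to 3, down 2 to 11, right 1 to 12 — 5 moves in all.
Check: all required cells visited.

1 -> 2 -> 3 -> 7 -> 11 -> 12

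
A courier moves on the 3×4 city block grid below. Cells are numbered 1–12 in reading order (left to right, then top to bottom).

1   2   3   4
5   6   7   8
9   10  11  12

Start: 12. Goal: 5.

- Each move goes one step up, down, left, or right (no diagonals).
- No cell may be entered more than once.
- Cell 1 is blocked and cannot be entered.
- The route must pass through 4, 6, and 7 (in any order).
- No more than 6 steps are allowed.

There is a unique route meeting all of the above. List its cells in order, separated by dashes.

12 - 8 - 4 - 3 - 7 - 6 - 5

The budget equals the shortest possible length, so every move has to be on a shortest route through the required cells.
Route from 12: up 2 to 4, left 1 to 3, down 1 to 7, left 2 to 5 — 6 moves in all.
Check: all required cells visited; 6 ≤ 6 moves.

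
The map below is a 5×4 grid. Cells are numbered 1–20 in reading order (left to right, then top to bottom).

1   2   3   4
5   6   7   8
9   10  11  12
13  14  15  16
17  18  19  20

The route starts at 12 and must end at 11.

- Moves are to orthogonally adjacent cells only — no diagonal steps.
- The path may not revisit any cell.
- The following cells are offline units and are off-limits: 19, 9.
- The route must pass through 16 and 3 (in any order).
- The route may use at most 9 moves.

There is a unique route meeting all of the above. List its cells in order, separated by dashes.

The 9-move cap with required stops at 16, 3 leaves no slack for detours.
Route from 12: down to 16, 2× left (reaching 14), 3× up (reaching 2), right to 3, 2× down (reaching 11) — 9 moves in all.
Check: all required cells visited; 9 ≤ 9 moves.

12 - 16 - 15 - 14 - 10 - 6 - 2 - 3 - 7 - 11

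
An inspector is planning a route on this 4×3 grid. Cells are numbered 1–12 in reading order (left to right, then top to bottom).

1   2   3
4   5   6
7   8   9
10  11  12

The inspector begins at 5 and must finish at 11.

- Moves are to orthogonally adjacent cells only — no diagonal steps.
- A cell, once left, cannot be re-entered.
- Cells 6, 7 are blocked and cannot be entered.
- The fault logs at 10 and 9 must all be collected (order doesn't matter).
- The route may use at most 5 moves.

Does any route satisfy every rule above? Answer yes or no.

no

10 must be visited but has only one open neighbour (11), and it is neither the start nor the goal — the route would have to enter and leave through 11, re-entering it.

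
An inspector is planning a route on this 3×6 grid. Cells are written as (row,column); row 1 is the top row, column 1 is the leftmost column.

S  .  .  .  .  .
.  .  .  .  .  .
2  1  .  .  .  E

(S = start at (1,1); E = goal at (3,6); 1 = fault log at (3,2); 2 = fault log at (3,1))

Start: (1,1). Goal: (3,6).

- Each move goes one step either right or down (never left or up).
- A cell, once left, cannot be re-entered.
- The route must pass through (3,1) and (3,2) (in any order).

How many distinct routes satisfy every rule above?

A right/down-only route from (1,1) to (3,6) makes exactly 2 down-moves and 5 right-moves in some order.
With no other constraints that would be C(7,2) = 21 routes.
A monotone route can only reach the required cells in the order (3,1), (3,2), so split there and multiply the segment counts: (1,1)→(3,1): 1; (3,1)→(3,2): 1; (3,2)→(3,6): 1; product = 1.
That gives 1 route.

1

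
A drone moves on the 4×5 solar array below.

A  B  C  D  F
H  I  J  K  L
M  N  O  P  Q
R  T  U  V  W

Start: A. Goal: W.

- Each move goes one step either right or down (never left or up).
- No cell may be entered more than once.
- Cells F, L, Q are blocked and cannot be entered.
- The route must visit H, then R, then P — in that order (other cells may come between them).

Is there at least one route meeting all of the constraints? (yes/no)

no

P lies above R, so going from R to P would need an upward move — but moves only go right/down, so R cannot be visited before P.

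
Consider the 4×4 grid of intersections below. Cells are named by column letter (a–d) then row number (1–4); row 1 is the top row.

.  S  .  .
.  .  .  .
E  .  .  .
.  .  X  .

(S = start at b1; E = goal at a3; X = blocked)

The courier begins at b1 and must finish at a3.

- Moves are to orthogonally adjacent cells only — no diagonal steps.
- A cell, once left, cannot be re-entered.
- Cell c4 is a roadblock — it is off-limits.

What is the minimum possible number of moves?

The Manhattan distance from b1 to a3 is |1−3| + |2−1| = 3, so at least 3 moves are needed.
A route of 3 moves achieves this: b1 → b2 → b3 → a3.
Since 3 matches the lower bound, it is optimal.

3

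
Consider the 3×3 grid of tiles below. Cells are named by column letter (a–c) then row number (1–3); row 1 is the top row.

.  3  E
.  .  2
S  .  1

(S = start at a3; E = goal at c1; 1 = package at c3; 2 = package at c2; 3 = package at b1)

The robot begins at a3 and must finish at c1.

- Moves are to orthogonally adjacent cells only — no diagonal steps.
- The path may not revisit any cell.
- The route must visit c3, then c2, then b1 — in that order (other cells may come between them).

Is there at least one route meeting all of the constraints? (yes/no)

One route that works: a3 → b3 → c3 → c2 → b2 → b1 → c1.

yes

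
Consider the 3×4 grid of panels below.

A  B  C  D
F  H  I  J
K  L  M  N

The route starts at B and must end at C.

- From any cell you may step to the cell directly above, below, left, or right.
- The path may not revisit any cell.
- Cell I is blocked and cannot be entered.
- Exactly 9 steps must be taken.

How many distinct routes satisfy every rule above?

Need simple routes of exactly 9 moves from B to C (Manhattan distance 1, so 4 moves are spent on a detour and 4 undoing it).
Enumerating: B H F K L M N J D C | B A F K L M N J D C | B A F H L M N J D C.
That gives 3 routes.

3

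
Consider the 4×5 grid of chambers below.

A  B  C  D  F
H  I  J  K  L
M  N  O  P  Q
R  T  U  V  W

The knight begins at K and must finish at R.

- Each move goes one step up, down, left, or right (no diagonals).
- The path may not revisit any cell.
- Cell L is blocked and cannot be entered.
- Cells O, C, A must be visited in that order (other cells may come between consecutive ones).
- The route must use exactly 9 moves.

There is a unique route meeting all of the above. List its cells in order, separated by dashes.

K - P - O - J - C - B - A - H - M - R

The waypoints must appear in the order O, C, A, with no cell reused.
Route from K: down 1 to P, left 1 to O, up 2 to C, left 2 to A, down 3 to R — 9 moves in all.
Check: order respected (O at step 2, C at step 4, A at step 6); 9 moves as required.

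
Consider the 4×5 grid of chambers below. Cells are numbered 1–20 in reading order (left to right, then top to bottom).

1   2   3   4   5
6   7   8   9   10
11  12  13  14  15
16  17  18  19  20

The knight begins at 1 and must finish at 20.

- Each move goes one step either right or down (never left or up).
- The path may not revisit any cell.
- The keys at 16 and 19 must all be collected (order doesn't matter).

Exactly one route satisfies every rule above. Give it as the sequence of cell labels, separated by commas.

1, 6, 11, 16, 17, 18, 19, 20

Moves only go right or down, so the column and row indices never decrease.
Route from 1: down 3 to 16, right 4 to 20 — 7 moves in all.
Check: all required cells visited.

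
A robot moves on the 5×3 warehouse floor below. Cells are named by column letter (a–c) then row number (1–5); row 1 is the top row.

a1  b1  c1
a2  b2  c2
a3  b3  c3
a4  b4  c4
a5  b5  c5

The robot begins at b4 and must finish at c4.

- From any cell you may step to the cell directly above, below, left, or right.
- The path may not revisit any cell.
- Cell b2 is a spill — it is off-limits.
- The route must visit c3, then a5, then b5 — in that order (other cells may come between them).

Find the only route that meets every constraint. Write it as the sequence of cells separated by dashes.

The waypoints must appear in the order c3, a5, b5, with no cell reused.
Route from b4: up 1 to b3, right 1 to c3, up 2 to c1, left 2 to a1, down 4 to a5, right 2 to c5, up 1 to c4 — 13 moves in all.
Check: order respected (c3 at step 2, a5 at step 10, b5 at step 11).

b4 - b3 - c3 - c2 - c1 - b1 - a1 - a2 - a3 - a4 - a5 - b5 - c5 - c4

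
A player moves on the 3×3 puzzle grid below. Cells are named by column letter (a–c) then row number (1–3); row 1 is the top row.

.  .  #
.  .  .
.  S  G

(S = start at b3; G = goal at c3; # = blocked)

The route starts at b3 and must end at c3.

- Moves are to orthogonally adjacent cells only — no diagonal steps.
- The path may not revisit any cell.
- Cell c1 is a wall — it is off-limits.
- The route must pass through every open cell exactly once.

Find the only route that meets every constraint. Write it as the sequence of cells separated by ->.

b3 -> a3 -> a2 -> a1 -> b1 -> b2 -> c2 -> c3

Need to visit all 8 open cells exactly once, starting at b3 and ending at c3.
Cell b1 has only two open neighbours (b2 and a1), so the path must pass straight through it: one of those is the cell it's entered from and the other is where it exits.
Route from b3: left to a3, 2× up (reaching a1), right to b1, down to b2, right to c2, down to c3 — 7 moves in all.
Check: all 8 open cells covered.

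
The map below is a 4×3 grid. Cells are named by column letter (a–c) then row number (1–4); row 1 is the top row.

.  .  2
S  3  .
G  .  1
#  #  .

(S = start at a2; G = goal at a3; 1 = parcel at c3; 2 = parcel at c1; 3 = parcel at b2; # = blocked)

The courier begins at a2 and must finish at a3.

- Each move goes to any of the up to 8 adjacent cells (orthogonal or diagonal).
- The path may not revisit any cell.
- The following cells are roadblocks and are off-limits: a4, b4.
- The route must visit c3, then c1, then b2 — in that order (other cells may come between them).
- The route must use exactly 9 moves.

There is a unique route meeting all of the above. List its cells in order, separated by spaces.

a2 b3 c4 c3 c2 c1 b1 a1 b2 a3

The waypoints must appear in the order c3, c1, b2, with no cell reused.
Route from a2: down-right 2 to c4, up 3 to c1, left 2 to a1, down-right 1 to b2, down-left 1 to a3 — 9 moves in all.
Check: order respected (1 at step 3, 2 at step 5, 3 at step 8); 9 moves as required.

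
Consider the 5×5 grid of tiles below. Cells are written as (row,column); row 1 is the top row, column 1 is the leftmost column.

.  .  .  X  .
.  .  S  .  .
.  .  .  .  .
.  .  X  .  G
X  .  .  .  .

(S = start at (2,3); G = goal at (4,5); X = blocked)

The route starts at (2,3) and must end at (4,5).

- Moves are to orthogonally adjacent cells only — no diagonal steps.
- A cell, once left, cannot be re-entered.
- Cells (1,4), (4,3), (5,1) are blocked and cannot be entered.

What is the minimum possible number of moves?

4

The Manhattan distance from (2,3) to (4,5) is |2−4| + |3−5| = 4, so at least 4 moves are needed.
A route of 4 moves achieves this: (2,3) → (3,3) → (3,4) → (4,4) → (4,5).
Since 4 matches the lower bound, it is optimal.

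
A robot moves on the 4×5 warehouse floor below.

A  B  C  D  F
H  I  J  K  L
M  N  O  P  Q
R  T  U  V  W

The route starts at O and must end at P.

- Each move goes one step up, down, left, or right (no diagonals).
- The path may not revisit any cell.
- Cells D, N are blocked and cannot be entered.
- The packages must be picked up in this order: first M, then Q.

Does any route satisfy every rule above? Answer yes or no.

yes

One route that works: O → J → I → H → M → R → T → U → V → W → Q → P.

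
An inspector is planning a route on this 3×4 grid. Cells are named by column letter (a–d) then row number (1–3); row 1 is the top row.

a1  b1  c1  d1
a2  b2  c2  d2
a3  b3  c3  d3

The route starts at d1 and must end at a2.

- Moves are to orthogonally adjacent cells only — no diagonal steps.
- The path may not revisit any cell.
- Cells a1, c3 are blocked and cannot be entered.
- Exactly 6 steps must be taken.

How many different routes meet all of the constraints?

4

Need simple routes of exactly 6 moves from d1 to a2 (Manhattan distance 4, so 1 moves are spent on a detour and 1 undoing it).
Enumerating: d1 d2 c2 c1 b1 b2 a2 | d1 d2 c2 b2 b3 a3 a2 | d1 c1 c2 b2 b3 a3 a2 | d1 c1 b1 b2 b3 a3 a2.
That gives 4 routes.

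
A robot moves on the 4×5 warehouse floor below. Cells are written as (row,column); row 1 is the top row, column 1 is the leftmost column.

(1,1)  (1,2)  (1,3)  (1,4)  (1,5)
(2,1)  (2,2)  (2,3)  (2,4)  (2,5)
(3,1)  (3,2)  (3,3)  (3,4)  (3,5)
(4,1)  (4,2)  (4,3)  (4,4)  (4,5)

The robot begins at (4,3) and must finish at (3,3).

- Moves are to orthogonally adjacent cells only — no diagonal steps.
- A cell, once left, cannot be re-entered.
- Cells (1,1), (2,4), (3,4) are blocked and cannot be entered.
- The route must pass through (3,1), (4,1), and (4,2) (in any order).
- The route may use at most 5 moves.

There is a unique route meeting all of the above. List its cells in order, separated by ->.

(4,3) -> (4,2) -> (4,1) -> (3,1) -> (3,2) -> (3,3)

The budget equals the shortest possible length, so every move has to be on a shortest route through the required cells.
Route from (4,3): 2× left (reaching (4,1)), up to (3,1), 2× right (reaching (3,3)) — 5 moves in all.
Check: all required cells visited; 5 ≤ 5 moves.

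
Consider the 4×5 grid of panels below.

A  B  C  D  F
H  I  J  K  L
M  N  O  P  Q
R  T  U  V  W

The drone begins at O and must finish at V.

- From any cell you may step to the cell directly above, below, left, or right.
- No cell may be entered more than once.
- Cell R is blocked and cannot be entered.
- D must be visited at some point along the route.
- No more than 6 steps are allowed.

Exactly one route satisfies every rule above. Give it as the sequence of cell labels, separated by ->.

The 6-move cap with required stops at D leaves no slack for detours.
Route from O: up 2 to C, right 1 to D, down 3 to V — 6 moves in all.
Check: all required cells visited; 6 ≤ 6 moves.

O -> J -> C -> D -> K -> P -> V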